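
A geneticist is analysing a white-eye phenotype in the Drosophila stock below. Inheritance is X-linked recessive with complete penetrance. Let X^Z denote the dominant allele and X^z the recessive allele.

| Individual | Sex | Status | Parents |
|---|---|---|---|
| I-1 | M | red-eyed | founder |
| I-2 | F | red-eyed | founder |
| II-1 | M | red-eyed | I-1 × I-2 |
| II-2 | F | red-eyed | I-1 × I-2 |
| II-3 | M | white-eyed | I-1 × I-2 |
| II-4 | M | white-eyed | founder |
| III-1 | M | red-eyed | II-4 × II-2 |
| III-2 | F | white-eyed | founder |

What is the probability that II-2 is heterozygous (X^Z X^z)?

I-1 is red-eyed, so I-1 is X^Z Y.
I-2 is red-eyed so carries Z and passed z to II-3 (X^z Y), so I-2 is X^Z X^z.
Their cross gives offspring ratios 1/2 X^Z X^Z : 1/2 X^Z X^z. Conditioning on II-2 being red-eyed, P(X^Z X^z) = 1/2 / 1 = 1/2 before taking II-2's own offspring into account.
II-4 is white-eyed, so II-4 is X^z Y.
Now use II-2's offspring. Probability of each recorded status — red-eyed son III-1: 1/2 if II-2 is X^Z X^z, 1 if X^Z X^Z.
Bayes: P(X^Z X^z) = 1/2·1/2 / (1/2·1/2 + 1/2·1) = 1/3.

1/3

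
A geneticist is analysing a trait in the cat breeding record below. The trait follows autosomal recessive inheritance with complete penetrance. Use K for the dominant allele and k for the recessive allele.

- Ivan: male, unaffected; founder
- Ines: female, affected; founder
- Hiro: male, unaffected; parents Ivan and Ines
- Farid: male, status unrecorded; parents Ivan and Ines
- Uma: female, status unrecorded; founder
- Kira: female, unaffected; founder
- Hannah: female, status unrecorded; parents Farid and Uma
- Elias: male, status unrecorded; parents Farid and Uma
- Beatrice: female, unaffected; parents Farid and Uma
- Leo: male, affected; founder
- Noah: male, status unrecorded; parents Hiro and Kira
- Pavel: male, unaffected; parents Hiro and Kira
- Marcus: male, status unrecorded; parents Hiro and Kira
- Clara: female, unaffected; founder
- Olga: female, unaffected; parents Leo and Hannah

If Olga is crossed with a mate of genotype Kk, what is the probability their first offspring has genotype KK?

Olga is unaffected so carries K and received k from Leo (kk), so Olga is Kk.
The cross gives 1/4 KK : 1/2 Kk : 1/4 kk, so P(offspring has genotype KK) = 1/4.

1/4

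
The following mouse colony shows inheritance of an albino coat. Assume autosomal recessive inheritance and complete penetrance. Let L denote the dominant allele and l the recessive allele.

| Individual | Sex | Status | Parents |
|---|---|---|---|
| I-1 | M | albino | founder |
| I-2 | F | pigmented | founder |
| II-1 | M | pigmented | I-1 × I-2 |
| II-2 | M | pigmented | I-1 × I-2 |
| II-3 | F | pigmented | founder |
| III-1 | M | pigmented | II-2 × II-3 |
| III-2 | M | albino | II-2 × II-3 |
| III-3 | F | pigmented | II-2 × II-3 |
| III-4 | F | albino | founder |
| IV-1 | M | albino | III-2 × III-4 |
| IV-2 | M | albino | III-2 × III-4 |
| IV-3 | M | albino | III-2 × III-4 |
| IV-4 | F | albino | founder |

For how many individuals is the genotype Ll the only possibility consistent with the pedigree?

Obligate heterozygotes: II-1 is pigmented so carries L and received l from I-1 (ll), so II-1 is Ll; II-2 is pigmented so carries L and received l from I-1 (ll), so II-2 is Ll; II-3 is pigmented so carries L and passed l to III-2 (ll), so II-3 is Ll.
Every other individual is either homozygous by phenotype or has at least one consistent homozygous assignment, so the count is 3.

3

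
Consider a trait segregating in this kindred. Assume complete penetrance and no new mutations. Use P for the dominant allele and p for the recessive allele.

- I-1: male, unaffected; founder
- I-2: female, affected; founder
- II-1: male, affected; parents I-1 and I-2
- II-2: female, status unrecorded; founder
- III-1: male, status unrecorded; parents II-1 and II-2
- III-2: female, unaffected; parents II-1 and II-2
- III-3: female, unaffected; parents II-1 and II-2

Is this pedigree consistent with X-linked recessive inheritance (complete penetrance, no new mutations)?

A consistent assignment under X-linked recessive exists: I-1 X^P Y, I-2 X^p X^p, II-1 X^p Y, II-2 X^P X^P, III-1 X^P Y, III-2 X^P X^p, III-3 X^P X^p.
In this assignment every recorded phenotype matches its genotype and every non-founder's genotype is obtainable from its parents' genotypes, so the pedigree is consistent.

Yes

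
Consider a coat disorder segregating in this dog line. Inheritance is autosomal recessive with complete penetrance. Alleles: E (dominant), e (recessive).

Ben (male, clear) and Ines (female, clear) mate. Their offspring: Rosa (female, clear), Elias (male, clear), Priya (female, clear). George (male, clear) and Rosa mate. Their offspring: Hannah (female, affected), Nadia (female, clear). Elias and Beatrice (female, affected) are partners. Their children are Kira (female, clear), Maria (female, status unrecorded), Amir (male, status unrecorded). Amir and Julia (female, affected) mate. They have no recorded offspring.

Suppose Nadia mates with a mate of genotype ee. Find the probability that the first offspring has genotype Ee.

George is clear so carries E and passed e to Hannah (ee), so George is Ee.
Rosa is clear so carries E and passed e to Hannah (ee), so Rosa is Ee.
Nadia is a clear offspring of George (Ee) × Rosa (Ee), whose cross gives 1/4 EE : 1/2 Ee : 1/4 ee; conditioning on being clear, Nadia is EE with probability 1/3, Ee with probability 2/3.
Summing over parental genotype combinations, P(offspring has genotype Ee) = 1/3·1 + 2/3·1/2 = 2/3.

2/3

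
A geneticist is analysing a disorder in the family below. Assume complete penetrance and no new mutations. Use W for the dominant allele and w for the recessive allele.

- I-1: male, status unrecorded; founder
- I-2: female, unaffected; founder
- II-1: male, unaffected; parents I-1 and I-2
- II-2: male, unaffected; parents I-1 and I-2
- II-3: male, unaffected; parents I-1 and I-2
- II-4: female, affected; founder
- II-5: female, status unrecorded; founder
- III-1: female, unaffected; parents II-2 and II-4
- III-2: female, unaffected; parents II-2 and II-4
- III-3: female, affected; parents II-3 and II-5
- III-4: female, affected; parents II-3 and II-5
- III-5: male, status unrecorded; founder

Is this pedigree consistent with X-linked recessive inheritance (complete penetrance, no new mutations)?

No

Under X-linked recessive, III-3 (affected, female) cannot arise from II-3 (unaffected) × II-5 (unrecorded).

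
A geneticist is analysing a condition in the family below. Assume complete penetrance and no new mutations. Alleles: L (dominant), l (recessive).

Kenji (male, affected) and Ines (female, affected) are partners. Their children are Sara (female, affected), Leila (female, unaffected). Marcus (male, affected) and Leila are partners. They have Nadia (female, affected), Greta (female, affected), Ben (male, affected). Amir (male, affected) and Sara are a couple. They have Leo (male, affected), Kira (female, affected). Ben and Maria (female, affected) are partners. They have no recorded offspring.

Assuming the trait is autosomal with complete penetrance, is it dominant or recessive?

Kenji and Ines are both affected yet have an unaffected child Leila. Under a recessive model two affected parents are homozygous and every child would be affected, so the trait cannot be recessive.

dominant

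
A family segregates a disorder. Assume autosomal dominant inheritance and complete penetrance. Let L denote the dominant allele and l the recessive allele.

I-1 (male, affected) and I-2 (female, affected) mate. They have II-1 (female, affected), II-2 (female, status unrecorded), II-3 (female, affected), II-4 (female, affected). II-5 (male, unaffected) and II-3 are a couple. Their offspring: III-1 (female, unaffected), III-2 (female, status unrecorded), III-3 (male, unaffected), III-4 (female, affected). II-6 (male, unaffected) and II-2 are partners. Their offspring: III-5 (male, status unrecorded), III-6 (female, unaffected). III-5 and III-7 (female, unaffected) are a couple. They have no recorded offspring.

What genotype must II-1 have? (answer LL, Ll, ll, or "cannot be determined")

cannot be determined

II-1's phenotype allows LL or Ll, and no parent or child forces a single allele at both positions; consistent genotype assignments exist with II-1 as LL or Ll.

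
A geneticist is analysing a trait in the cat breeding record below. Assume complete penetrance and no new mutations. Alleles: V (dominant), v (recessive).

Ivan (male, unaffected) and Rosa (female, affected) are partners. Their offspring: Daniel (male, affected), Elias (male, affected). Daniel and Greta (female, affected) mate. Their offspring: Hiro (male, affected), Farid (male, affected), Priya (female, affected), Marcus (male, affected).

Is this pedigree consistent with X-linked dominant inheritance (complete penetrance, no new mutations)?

A consistent assignment under X-linked dominant exists: Ivan X^v Y, Rosa X^V X^V, Daniel X^V Y, Elias X^V Y, Greta X^V X^V, Hiro X^V Y, Farid X^V Y, Priya X^V X^V, Marcus X^V Y.
In this assignment every recorded phenotype matches its genotype and every non-founder's genotype is obtainable from its parents' genotypes, so the pedigree is consistent.

Yes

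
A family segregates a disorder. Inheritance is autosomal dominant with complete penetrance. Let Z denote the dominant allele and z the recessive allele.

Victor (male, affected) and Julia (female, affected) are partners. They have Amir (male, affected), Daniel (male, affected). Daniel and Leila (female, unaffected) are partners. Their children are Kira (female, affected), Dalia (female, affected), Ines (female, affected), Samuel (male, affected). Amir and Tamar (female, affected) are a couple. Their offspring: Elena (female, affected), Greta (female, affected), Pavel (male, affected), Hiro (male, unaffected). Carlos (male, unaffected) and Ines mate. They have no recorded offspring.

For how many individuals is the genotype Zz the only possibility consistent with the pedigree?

6

Obligate heterozygotes: Amir is affected so carries Z and passed z to Hiro (zz), so Amir is Zz; Tamar is affected so carries Z and passed z to Hiro (zz), so Tamar is Zz; Kira is affected so carries Z and received z from Leila (zz), so Kira is Zz; Dalia is affected so carries Z and received z from Leila (zz), so Dalia is Zz; Ines is affected so carries Z and received z from Leila (zz), so Ines is Zz; Samuel is affected so carries Z and received z from Leila (zz), so Samuel is Zz.
Every other individual is either homozygous by phenotype or has at least one consistent homozygous assignment, so the count is 6.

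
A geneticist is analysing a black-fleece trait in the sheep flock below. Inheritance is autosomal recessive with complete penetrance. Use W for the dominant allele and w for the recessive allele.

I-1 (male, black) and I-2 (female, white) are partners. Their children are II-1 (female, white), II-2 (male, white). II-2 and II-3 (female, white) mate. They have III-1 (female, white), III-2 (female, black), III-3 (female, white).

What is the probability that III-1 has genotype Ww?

2/3

II-2 is white so carries W and received w from I-1 (ww), so II-2 is Ww.
II-3 is white so carries W and passed w to III-2 (ww), so II-3 is Ww.
Their cross gives offspring ratios 1/4 WW : 1/2 Ww : 1/4 ww. Conditioning on III-1 being white, P(Ww) = 1/2 / 3/4 = 2/3.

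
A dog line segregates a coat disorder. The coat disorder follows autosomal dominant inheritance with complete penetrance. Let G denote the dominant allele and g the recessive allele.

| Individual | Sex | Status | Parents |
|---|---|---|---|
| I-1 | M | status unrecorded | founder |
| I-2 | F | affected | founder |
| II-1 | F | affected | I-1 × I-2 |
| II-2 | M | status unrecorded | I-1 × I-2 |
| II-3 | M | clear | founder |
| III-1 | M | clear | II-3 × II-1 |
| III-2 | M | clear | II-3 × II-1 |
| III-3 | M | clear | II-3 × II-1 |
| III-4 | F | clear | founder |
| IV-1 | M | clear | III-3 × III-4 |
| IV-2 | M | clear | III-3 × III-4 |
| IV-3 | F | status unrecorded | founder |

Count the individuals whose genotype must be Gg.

Obligate heterozygotes: II-1 is affected so carries G and passed g to III-1 (gg), so II-1 is Gg.
Every other individual is either homozygous by phenotype or has at least one consistent homozygous assignment, so the count is 1.

1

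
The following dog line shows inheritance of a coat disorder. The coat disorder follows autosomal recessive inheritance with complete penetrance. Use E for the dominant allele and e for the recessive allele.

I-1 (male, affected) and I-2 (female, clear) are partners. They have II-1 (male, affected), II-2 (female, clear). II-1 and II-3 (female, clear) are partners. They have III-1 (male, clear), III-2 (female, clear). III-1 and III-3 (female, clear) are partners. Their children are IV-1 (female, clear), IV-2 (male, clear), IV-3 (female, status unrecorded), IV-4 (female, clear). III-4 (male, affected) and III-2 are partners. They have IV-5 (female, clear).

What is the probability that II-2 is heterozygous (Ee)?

1

II-2 is clear so carries E and received e from I-1 (ee), so II-2 is Ee, giving P(Ee) = 1.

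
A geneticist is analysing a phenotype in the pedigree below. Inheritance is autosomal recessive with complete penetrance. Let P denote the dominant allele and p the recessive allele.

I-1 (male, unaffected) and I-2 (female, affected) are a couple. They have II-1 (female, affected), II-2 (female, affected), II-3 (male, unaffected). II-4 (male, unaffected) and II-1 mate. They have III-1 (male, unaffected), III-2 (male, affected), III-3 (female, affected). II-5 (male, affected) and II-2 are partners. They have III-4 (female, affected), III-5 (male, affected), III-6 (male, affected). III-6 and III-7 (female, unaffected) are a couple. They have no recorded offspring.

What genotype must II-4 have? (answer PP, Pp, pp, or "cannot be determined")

Pp

From phenotype alone, II-4 is PP or Pp.
II-4 is unaffected so carries P and passed p to III-2 (pp), so II-4 is Pp.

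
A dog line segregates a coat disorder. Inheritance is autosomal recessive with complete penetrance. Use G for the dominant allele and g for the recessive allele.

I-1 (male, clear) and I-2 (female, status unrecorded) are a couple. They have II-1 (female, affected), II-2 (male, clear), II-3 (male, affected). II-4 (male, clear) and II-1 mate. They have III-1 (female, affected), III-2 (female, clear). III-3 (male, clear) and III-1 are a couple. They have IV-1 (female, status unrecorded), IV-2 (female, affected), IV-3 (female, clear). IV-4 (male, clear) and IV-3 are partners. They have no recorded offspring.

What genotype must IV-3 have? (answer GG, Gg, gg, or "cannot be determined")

From phenotype alone, IV-3 is GG or Gg.
IV-3 is clear so carries G and received g from III-1 (gg), so IV-3 is Gg.

Gg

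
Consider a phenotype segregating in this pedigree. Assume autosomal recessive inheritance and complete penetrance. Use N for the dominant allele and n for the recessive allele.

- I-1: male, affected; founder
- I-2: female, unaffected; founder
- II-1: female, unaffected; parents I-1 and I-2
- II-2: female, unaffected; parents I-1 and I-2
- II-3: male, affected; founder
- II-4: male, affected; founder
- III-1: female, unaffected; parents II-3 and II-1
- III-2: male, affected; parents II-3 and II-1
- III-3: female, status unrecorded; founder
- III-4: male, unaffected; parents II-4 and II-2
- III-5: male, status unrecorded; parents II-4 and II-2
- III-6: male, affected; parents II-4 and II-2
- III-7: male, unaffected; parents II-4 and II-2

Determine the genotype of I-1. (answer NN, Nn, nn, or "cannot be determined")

nn

I-1 is affected, so I-1 is nn.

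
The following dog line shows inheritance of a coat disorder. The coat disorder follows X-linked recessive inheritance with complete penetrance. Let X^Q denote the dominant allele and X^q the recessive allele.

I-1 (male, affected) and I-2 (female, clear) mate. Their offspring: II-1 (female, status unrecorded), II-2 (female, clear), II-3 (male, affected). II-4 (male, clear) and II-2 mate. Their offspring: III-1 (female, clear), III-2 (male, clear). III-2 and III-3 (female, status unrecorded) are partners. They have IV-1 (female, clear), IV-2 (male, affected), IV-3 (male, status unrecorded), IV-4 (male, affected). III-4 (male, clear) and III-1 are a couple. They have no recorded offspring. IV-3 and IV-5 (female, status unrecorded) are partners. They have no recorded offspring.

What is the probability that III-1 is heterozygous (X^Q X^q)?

1/2

II-4 is clear, so II-4 is X^Q Y.
II-2 is clear so carries Q and received q from I-1 (X^q Y), so II-2 is X^Q X^q.
Their cross gives offspring ratios 1/2 X^Q X^Q : 1/2 X^Q X^q. Conditioning on III-1 being clear, P(X^Q X^q) = 1/2 / 1 = 1/2.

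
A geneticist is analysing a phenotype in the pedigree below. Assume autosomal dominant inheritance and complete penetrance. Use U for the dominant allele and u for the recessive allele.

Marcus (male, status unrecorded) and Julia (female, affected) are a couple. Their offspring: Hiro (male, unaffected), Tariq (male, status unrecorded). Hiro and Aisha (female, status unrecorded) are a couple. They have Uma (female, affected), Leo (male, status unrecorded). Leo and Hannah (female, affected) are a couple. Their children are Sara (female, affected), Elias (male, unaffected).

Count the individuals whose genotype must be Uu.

Obligate heterozygotes: Julia is affected so carries U and passed u to Hiro (uu), so Julia is Uu; Uma is affected so carries U and received u from Hiro (uu), so Uma is Uu; Hannah is affected so carries U and passed u to Elias (uu), so Hannah is Uu.
Every other individual is either homozygous by phenotype or has at least one consistent homozygous assignment, so the count is 3.

3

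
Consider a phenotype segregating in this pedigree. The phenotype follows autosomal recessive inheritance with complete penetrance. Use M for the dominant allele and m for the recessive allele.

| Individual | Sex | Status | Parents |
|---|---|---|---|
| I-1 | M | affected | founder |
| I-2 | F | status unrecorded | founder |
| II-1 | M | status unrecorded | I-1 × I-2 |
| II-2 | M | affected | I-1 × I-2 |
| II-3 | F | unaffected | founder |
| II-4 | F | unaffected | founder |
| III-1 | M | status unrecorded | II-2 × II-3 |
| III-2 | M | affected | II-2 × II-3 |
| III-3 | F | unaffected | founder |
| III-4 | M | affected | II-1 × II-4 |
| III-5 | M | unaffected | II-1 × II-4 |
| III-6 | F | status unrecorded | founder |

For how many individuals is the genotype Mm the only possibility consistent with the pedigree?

Obligate heterozygotes: II-3 is unaffected so carries M and passed m to III-2 (mm), so II-3 is Mm; II-4 is unaffected so carries M and passed m to III-4 (mm), so II-4 is Mm.
Every other individual is either homozygous by phenotype or has at least one consistent homozygous assignment, so the count is 2.

2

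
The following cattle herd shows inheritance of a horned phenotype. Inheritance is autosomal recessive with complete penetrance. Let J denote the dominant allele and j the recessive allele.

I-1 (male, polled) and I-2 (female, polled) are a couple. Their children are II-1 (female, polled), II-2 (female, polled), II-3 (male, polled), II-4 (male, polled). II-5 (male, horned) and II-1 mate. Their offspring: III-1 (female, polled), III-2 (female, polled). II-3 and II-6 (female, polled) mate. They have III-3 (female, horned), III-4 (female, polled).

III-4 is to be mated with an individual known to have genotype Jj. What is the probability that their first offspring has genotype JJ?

II-3 is polled so carries J and passed j to III-3 (jj), so II-3 is Jj.
II-6 is polled so carries J and passed j to III-3 (jj), so II-6 is Jj.
III-4 is a polled offspring of II-3 (Jj) × II-6 (Jj), whose cross gives 1/4 JJ : 1/2 Jj : 1/4 jj; conditioning on being polled, III-4 is JJ with probability 1/3, Jj with probability 2/3.
Summing over parental genotype combinations, P(offspring has genotype JJ) = 1/3·1/2 + 2/3·1/4 = 1/3.

1/3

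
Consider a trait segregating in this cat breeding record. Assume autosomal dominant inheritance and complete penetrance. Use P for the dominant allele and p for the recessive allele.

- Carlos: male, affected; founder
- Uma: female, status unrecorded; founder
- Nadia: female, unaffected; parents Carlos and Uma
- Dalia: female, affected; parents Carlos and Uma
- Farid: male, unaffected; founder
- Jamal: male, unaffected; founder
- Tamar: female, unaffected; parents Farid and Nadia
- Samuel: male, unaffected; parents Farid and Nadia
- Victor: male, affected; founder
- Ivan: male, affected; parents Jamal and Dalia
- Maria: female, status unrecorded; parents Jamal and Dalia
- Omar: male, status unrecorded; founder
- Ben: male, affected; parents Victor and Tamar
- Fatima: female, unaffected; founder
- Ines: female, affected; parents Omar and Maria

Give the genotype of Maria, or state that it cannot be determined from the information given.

cannot be determined

Maria's phenotype is unrecorded, and no parent or child forces a single allele at both positions; consistent genotype assignments exist with Maria as Pp or pp.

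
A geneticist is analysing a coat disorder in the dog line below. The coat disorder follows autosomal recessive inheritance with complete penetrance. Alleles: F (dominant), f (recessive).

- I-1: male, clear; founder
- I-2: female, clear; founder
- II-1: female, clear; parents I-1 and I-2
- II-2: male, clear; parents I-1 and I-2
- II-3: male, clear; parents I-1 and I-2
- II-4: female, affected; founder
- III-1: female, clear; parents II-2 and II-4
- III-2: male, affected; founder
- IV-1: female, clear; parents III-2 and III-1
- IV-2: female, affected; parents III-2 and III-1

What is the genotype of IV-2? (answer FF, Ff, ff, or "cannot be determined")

IV-2 is affected, so IV-2 is ff.

ff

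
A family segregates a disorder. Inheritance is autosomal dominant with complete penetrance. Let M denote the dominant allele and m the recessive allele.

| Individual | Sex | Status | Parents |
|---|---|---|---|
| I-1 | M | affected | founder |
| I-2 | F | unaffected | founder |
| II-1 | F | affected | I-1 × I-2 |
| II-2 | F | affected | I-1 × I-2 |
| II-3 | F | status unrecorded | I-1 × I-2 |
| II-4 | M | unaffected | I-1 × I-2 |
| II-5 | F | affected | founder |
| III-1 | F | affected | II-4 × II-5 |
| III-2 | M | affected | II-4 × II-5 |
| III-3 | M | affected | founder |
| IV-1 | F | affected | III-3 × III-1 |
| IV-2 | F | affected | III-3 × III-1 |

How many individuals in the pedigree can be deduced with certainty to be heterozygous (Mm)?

5

Obligate heterozygotes: I-1 is affected so carries M and passed m to II-4 (mm), so I-1 is Mm; II-1 is affected so carries M and received m from I-2 (mm), so II-1 is Mm; II-2 is affected so carries M and received m from I-2 (mm), so II-2 is Mm; III-1 is affected so carries M and received m from II-4 (mm), so III-1 is Mm; III-2 is affected so carries M and received m from II-4 (mm), so III-2 is Mm.
Every other individual is either homozygous by phenotype or has at least one consistent homozygous assignment, so the count is 5.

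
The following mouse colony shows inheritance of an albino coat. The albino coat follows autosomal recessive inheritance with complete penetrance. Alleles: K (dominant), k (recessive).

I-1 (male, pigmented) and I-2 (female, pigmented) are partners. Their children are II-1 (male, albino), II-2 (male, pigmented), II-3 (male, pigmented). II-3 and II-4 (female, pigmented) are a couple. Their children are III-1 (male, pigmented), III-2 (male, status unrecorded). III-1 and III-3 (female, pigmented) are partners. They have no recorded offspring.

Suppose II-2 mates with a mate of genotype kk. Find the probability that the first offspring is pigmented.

I-1 is pigmented so carries K and passed k to II-1 (kk), so I-1 is Kk.
I-2 is pigmented so carries K and passed k to II-1 (kk), so I-2 is Kk.
II-2 is a pigmented offspring of I-1 (Kk) × I-2 (Kk), whose cross gives 1/4 KK : 1/2 Kk : 1/4 kk; conditioning on being pigmented, II-2 is KK with probability 1/3, Kk with probability 2/3.
Summing over parental genotype combinations, P(offspring is pigmented) = 1/3·1 + 2/3·1/2 = 2/3.

2/3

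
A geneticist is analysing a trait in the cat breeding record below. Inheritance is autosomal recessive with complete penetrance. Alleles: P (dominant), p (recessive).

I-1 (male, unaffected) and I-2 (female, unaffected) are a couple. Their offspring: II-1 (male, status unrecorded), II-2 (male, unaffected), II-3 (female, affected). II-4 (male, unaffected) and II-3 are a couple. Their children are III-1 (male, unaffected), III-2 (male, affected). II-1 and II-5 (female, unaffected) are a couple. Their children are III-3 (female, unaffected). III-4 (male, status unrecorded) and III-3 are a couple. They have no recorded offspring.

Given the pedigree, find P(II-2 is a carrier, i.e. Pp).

2/3

I-1 is unaffected so carries P and passed p to II-3 (pp), so I-1 is Pp.
I-2 is unaffected so carries P and passed p to II-3 (pp), so I-2 is Pp.
Their cross gives offspring ratios 1/4 PP : 1/2 Pp : 1/4 pp. Conditioning on II-2 being unaffected, P(Pp) = 1/2 / 3/4 = 2/3.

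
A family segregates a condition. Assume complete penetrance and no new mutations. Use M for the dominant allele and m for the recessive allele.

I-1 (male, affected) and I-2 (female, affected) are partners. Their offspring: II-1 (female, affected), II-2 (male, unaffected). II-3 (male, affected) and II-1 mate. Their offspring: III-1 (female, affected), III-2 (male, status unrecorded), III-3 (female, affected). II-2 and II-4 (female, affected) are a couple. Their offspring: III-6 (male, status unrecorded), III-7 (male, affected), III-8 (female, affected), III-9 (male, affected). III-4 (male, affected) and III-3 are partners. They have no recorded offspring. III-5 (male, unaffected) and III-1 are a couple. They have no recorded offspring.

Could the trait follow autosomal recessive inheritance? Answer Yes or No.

No

Under autosomal recessive, II-2 (unaffected, male) cannot arise from I-1 (affected) × I-2 (affected).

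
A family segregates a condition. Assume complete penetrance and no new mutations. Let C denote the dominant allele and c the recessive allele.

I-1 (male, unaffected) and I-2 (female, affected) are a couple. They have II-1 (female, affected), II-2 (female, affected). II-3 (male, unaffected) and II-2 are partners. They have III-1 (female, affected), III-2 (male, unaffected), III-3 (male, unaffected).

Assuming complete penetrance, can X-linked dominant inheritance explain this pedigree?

Yes

A consistent assignment under X-linked dominant exists: I-1 X^c Y, I-2 X^C X^C, II-1 X^C X^c, II-2 X^C X^c, II-3 X^c Y, III-1 X^C X^c, III-2 X^c Y, III-3 X^c Y.
In this assignment every recorded phenotype matches its genotype and every non-founder's genotype is obtainable from its parents' genotypes, so the pedigree is consistent.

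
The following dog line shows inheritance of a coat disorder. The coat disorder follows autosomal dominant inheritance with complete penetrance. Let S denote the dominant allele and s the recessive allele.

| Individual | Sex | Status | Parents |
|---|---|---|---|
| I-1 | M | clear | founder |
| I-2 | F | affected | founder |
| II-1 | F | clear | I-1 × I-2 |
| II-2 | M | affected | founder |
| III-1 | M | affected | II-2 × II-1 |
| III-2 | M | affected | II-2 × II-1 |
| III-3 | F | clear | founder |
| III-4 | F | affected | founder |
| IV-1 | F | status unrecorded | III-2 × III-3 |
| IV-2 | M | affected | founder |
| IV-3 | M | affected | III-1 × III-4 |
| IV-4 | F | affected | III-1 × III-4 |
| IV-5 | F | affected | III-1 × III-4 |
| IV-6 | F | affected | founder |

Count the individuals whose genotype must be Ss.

3

Obligate heterozygotes: I-2 is affected so carries S and passed s to II-1 (ss), so I-2 is Ss; III-1 is affected so carries S and received s from II-1 (ss), so III-1 is Ss; III-2 is affected so carries S and received s from II-1 (ss), so III-2 is Ss.
Every other individual is either homozygous by phenotype or has at least one consistent homozygous assignment, so the count is 3.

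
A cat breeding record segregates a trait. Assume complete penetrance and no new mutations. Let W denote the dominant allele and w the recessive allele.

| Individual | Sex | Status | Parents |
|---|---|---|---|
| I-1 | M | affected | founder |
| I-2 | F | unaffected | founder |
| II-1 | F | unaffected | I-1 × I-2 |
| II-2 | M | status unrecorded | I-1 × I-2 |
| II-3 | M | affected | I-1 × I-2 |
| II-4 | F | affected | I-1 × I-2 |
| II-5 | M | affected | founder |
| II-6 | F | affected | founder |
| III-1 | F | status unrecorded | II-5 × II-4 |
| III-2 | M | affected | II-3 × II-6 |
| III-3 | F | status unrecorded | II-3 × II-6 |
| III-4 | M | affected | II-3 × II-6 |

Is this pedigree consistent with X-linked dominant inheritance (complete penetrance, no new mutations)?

No

Under X-linked dominant, II-1 (unaffected, female) cannot arise from I-1 (affected) × I-2 (unaffected).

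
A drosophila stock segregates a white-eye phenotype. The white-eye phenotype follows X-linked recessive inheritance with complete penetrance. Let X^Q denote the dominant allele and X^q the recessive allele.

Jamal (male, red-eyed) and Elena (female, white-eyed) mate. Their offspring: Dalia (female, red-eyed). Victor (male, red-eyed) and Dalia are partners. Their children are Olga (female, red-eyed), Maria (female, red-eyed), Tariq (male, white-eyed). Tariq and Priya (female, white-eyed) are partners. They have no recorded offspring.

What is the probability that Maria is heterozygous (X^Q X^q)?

1/2

Victor is red-eyed, so Victor is X^Q Y.
Dalia is red-eyed so carries Q and received q from Elena (X^q X^q), so Dalia is X^Q X^q.
Their cross gives offspring ratios 1/2 X^Q X^Q : 1/2 X^Q X^q. Conditioning on Maria being red-eyed, P(X^Q X^q) = 1/2 / 1 = 1/2.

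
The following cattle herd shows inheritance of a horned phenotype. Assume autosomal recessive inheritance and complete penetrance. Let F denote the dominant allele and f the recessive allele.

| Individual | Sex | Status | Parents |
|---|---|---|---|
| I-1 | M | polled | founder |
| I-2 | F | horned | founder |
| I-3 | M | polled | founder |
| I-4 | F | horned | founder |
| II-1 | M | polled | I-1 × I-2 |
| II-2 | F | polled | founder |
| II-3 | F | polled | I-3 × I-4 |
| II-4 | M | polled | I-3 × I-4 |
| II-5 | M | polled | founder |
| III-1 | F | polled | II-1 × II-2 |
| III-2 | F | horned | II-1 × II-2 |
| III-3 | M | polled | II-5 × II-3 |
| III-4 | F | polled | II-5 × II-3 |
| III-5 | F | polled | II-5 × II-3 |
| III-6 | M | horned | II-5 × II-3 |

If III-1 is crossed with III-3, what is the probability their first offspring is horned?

II-1 is polled so carries F and received f from I-2 (ff), so II-1 is Ff.
II-2 is polled so carries F and passed f to III-2 (ff), so II-2 is Ff.
III-1 is a polled offspring of II-1 (Ff) × II-2 (Ff), whose cross gives 1/4 FF : 1/2 Ff : 1/4 ff; conditioning on being polled, III-1 is FF with probability 1/3, Ff with probability 2/3.
II-5 is polled so carries F and passed f to III-6 (ff), so II-5 is Ff.
II-3 is polled so carries F and received f from I-4 (ff), so II-3 is Ff.
III-3 is a polled offspring of II-5 (Ff) × II-3 (Ff), whose cross gives 1/4 FF : 1/2 Ff : 1/4 ff; conditioning on being polled, III-3 is FF with probability 1/3, Ff with probability 2/3.
Summing over parental genotype combinations, P(offspring is horned) = 4/9·1/4 = 1/9.

1/9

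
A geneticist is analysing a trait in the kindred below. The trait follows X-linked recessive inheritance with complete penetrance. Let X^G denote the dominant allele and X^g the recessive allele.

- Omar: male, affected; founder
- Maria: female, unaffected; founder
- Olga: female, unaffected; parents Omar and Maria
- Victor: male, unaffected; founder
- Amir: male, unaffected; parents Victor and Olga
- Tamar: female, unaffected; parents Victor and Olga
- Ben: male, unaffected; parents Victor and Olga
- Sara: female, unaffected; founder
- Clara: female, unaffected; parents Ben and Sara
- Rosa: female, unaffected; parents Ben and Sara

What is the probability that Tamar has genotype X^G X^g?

1/2

Victor is unaffected, so Victor is X^G Y.
Olga is unaffected so carries G and received g from Omar (X^g Y), so Olga is X^G X^g.
Their cross gives offspring ratios 1/2 X^G X^G : 1/2 X^G X^g. Conditioning on Tamar being unaffected, P(X^G X^g) = 1/2 / 1 = 1/2.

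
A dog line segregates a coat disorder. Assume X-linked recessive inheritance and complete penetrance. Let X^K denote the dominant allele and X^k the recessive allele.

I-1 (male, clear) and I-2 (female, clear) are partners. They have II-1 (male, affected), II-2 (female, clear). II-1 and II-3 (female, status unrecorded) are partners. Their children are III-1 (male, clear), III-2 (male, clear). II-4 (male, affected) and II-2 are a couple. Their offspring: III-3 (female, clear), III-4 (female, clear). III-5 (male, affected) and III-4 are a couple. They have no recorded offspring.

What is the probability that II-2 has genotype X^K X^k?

I-1 is clear, so I-1 is X^K Y.
I-2 is clear so carries K and passed k to II-1 (X^k Y), so I-2 is X^K X^k.
Their cross gives offspring ratios 1/2 X^K X^K : 1/2 X^K X^k. Conditioning on II-2 being clear, P(X^K X^k) = 1/2 / 1 = 1/2 before taking II-2's own offspring into account.
II-4 is affected, so II-4 is X^k Y.
Now use II-2's offspring. Probability of each recorded status — clear daughter III-3: 1/2 if II-2 is X^K X^k, 1 if X^K X^K; clear daughter III-4: 1/2 if II-2 is X^K X^k, 1 if X^K X^K.
Bayes: P(X^K X^k) = 1/2·1/4 / (1/2·1/4 + 1/2·1) = 1/5.

1/5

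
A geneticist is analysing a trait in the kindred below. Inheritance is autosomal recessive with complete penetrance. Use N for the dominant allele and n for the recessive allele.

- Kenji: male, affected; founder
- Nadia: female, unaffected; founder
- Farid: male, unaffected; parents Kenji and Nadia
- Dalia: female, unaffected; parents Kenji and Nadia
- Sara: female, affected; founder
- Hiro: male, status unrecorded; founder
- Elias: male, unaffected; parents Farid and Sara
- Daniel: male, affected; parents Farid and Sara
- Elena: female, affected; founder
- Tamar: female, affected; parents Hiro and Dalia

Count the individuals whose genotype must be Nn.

Obligate heterozygotes: Farid is unaffected so carries N and received n from Kenji (nn), so Farid is Nn; Dalia is unaffected so carries N and received n from Kenji (nn), so Dalia is Nn; Elias is unaffected so carries N and received n from Sara (nn), so Elias is Nn.
Every other individual is either homozygous by phenotype or has at least one consistent homozygous assignment, so the count is 3.

3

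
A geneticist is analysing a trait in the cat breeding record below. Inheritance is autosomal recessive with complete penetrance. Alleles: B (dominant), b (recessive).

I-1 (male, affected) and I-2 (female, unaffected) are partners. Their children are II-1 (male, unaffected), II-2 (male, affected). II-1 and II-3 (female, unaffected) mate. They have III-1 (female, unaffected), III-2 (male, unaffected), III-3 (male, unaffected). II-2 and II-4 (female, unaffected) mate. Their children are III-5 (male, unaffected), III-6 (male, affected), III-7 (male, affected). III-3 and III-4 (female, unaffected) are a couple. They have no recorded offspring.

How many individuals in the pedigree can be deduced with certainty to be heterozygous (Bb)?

Obligate heterozygotes: I-2 is unaffected so carries B and passed b to II-2 (bb), so I-2 is Bb; II-1 is unaffected so carries B and received b from I-1 (bb), so II-1 is Bb; II-4 is unaffected so carries B and passed b to III-6 (bb), so II-4 is Bb; III-5 is unaffected so carries B and received b from II-2 (bb), so III-5 is Bb.
Every other individual is either homozygous by phenotype or has at least one consistent homozygous assignment, so the count is 4.

4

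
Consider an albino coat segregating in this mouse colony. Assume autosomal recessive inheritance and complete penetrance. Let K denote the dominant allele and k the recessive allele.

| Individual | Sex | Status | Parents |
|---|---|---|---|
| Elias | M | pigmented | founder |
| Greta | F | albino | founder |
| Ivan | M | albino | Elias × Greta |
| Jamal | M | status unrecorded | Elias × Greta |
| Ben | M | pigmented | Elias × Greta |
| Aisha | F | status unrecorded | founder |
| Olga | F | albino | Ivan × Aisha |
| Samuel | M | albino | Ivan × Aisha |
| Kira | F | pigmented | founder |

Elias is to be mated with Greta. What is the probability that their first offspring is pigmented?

1/2

Elias is pigmented so carries K and passed k to Ivan (kk), so Elias is Kk.
Greta is albino, so Greta is kk.
The cross gives 1/2 Kk : 1/2 kk, so P(offspring is pigmented) = 1/2.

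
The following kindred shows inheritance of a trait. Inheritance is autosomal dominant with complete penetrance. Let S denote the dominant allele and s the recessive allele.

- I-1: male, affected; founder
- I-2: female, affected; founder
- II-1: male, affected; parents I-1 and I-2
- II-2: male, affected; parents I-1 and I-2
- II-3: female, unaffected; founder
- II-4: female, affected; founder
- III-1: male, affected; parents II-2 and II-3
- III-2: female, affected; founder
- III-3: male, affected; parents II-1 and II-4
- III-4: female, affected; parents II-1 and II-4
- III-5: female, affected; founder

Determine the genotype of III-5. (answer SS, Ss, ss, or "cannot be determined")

III-5's phenotype allows SS or Ss, and no parent or child forces a single allele at both positions; consistent genotype assignments exist with III-5 as SS or Ss.

cannot be determined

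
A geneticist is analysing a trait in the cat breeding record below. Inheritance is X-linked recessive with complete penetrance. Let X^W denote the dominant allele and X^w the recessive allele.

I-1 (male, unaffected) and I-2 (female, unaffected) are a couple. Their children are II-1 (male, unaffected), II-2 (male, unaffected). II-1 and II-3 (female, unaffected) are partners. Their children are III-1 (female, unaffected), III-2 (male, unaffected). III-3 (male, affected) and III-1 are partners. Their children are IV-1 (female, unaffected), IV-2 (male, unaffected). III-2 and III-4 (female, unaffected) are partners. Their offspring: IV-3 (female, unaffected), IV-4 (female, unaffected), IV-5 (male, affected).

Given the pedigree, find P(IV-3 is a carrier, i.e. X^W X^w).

III-2 is unaffected, so III-2 is X^W Y.
III-4 is unaffected so carries W and passed w to IV-5 (X^w Y), so III-4 is X^W X^w.
Their cross gives offspring ratios 1/2 X^W X^W : 1/2 X^W X^w. Conditioning on IV-3 being unaffected, P(X^W X^w) = 1/2 / 1 = 1/2.

1/2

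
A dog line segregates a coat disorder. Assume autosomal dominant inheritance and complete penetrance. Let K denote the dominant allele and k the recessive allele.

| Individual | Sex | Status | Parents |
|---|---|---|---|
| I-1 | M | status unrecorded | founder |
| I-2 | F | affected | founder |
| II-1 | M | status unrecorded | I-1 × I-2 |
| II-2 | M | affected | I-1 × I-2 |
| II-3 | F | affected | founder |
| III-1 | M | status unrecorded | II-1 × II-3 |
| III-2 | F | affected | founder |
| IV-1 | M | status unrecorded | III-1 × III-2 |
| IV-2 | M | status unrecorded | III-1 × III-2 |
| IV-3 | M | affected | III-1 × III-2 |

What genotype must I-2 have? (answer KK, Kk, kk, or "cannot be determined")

I-2's phenotype allows KK or Kk, and no parent or child forces a single allele at both positions; consistent genotype assignments exist with I-2 as KK or Kk.

cannot be determined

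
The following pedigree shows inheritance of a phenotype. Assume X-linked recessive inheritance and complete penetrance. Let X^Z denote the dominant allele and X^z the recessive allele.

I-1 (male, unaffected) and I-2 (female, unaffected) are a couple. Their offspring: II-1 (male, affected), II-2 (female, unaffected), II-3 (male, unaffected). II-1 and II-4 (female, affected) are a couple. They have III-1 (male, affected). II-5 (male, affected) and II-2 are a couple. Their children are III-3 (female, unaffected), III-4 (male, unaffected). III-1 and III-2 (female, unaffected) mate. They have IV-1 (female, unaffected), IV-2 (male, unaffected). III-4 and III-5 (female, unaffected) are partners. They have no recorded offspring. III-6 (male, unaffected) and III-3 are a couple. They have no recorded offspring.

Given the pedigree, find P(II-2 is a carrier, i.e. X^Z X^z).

I-1 is unaffected, so I-1 is X^Z Y.
I-2 is unaffected so carries Z and passed z to II-1 (X^z Y), so I-2 is X^Z X^z.
Their cross gives offspring ratios 1/2 X^Z X^Z : 1/2 X^Z X^z. Conditioning on II-2 being unaffected, P(X^Z X^z) = 1/2 / 1 = 1/2 before taking II-2's own offspring into account.
II-5 is affected, so II-5 is X^z Y.
Now use II-2's offspring. Probability of each recorded status — unaffected daughter III-3: 1/2 if II-2 is X^Z X^z, 1 if X^Z X^Z; unaffected son III-4: 1/2 if II-2 is X^Z X^z, 1 if X^Z X^Z.
Bayes: P(X^Z X^z) = 1/2·1/4 / (1/2·1/4 + 1/2·1) = 1/5.

1/5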